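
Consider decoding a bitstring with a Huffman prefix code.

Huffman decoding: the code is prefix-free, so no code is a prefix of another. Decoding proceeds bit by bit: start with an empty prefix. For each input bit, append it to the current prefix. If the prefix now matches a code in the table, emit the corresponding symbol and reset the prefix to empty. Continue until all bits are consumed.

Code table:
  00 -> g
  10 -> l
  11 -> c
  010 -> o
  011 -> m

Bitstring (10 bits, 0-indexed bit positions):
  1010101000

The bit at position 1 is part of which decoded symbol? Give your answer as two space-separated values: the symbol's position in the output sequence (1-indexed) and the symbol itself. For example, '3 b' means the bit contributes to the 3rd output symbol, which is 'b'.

Bit 0: prefix='1' (no match yet)
Bit 1: prefix='10' -> emit 'l', reset
Bit 2: prefix='1' (no match yet)
Bit 3: prefix='10' -> emit 'l', reset
Bit 4: prefix='1' (no match yet)
Bit 5: prefix='10' -> emit 'l', reset

Answer: 1 l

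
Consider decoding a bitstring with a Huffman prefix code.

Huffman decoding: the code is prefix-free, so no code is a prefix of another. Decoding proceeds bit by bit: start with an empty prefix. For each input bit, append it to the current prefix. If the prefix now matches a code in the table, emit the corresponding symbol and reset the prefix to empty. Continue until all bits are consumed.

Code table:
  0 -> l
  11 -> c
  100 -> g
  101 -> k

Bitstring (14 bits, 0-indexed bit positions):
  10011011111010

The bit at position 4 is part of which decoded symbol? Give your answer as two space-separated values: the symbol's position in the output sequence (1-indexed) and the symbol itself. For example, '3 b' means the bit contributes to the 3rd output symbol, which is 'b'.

Bit 0: prefix='1' (no match yet)
Bit 1: prefix='10' (no match yet)
Bit 2: prefix='100' -> emit 'g', reset
Bit 3: prefix='1' (no match yet)
Bit 4: prefix='11' -> emit 'c', reset
Bit 5: prefix='0' -> emit 'l', reset
Bit 6: prefix='1' (no match yet)
Bit 7: prefix='11' -> emit 'c', reset
Bit 8: prefix='1' (no match yet)

Answer: 2 c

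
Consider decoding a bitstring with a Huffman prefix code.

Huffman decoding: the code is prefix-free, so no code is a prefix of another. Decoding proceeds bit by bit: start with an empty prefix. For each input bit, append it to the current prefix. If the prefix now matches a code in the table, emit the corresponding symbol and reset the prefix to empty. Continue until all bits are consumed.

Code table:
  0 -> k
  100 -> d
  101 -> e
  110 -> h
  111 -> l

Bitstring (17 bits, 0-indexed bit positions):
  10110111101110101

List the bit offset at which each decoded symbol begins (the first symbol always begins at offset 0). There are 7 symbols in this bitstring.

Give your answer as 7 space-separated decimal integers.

Answer: 0 3 6 9 10 13 14

Derivation:
Bit 0: prefix='1' (no match yet)
Bit 1: prefix='10' (no match yet)
Bit 2: prefix='101' -> emit 'e', reset
Bit 3: prefix='1' (no match yet)
Bit 4: prefix='10' (no match yet)
Bit 5: prefix='101' -> emit 'e', reset
Bit 6: prefix='1' (no match yet)
Bit 7: prefix='11' (no match yet)
Bit 8: prefix='111' -> emit 'l', reset
Bit 9: prefix='0' -> emit 'k', reset
Bit 10: prefix='1' (no match yet)
Bit 11: prefix='11' (no match yet)
Bit 12: prefix='111' -> emit 'l', reset
Bit 13: prefix='0' -> emit 'k', reset
Bit 14: prefix='1' (no match yet)
Bit 15: prefix='10' (no match yet)
Bit 16: prefix='101' -> emit 'e', reset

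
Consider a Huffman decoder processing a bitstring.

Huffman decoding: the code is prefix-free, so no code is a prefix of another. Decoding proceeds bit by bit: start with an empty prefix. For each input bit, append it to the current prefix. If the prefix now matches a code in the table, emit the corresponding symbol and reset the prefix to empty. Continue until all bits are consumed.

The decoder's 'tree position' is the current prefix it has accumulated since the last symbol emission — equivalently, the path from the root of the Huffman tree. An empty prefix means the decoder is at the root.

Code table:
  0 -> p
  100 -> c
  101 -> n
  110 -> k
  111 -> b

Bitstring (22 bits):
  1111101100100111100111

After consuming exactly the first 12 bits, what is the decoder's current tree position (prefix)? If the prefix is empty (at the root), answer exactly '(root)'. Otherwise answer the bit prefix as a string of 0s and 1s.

Bit 0: prefix='1' (no match yet)
Bit 1: prefix='11' (no match yet)
Bit 2: prefix='111' -> emit 'b', reset
Bit 3: prefix='1' (no match yet)
Bit 4: prefix='11' (no match yet)
Bit 5: prefix='110' -> emit 'k', reset
Bit 6: prefix='1' (no match yet)
Bit 7: prefix='11' (no match yet)
Bit 8: prefix='110' -> emit 'k', reset
Bit 9: prefix='0' -> emit 'p', reset
Bit 10: prefix='1' (no match yet)
Bit 11: prefix='10' (no match yet)

Answer: 10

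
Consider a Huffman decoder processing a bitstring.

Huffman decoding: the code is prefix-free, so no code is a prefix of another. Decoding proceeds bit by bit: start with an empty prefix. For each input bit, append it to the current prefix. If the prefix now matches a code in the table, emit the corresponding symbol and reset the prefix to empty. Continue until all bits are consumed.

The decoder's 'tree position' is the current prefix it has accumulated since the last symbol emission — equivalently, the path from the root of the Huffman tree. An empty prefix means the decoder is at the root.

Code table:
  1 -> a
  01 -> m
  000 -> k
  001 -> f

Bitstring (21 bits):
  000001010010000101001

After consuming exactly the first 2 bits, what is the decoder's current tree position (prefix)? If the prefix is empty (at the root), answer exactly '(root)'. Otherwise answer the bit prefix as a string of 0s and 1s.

Answer: 00

Derivation:
Bit 0: prefix='0' (no match yet)
Bit 1: prefix='00' (no match yet)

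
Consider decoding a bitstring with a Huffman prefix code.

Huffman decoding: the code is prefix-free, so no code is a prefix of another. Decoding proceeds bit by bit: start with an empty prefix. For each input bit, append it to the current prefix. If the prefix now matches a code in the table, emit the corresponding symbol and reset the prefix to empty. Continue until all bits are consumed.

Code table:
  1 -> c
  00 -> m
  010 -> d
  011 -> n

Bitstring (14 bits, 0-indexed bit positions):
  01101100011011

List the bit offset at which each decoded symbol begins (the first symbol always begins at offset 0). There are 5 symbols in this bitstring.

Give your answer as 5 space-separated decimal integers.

Answer: 0 3 6 8 11

Derivation:
Bit 0: prefix='0' (no match yet)
Bit 1: prefix='01' (no match yet)
Bit 2: prefix='011' -> emit 'n', reset
Bit 3: prefix='0' (no match yet)
Bit 4: prefix='01' (no match yet)
Bit 5: prefix='011' -> emit 'n', reset
Bit 6: prefix='0' (no match yet)
Bit 7: prefix='00' -> emit 'm', reset
Bit 8: prefix='0' (no match yet)
Bit 9: prefix='01' (no match yet)
Bit 10: prefix='011' -> emit 'n', reset
Bit 11: prefix='0' (no match yet)
Bit 12: prefix='01' (no match yet)
Bit 13: prefix='011' -> emit 'n', reset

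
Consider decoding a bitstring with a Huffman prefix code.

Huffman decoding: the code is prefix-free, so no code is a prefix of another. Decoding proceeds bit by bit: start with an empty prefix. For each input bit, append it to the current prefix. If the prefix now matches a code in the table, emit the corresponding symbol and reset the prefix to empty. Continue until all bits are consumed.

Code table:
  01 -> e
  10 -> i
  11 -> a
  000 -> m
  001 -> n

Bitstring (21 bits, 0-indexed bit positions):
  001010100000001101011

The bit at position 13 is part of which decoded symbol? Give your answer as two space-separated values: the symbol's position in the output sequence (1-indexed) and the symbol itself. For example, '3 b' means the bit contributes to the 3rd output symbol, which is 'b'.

Bit 0: prefix='0' (no match yet)
Bit 1: prefix='00' (no match yet)
Bit 2: prefix='001' -> emit 'n', reset
Bit 3: prefix='0' (no match yet)
Bit 4: prefix='01' -> emit 'e', reset
Bit 5: prefix='0' (no match yet)
Bit 6: prefix='01' -> emit 'e', reset
Bit 7: prefix='0' (no match yet)
Bit 8: prefix='00' (no match yet)
Bit 9: prefix='000' -> emit 'm', reset
Bit 10: prefix='0' (no match yet)
Bit 11: prefix='00' (no match yet)
Bit 12: prefix='000' -> emit 'm', reset
Bit 13: prefix='0' (no match yet)
Bit 14: prefix='01' -> emit 'e', reset
Bit 15: prefix='1' (no match yet)
Bit 16: prefix='10' -> emit 'i', reset
Bit 17: prefix='1' (no match yet)

Answer: 6 e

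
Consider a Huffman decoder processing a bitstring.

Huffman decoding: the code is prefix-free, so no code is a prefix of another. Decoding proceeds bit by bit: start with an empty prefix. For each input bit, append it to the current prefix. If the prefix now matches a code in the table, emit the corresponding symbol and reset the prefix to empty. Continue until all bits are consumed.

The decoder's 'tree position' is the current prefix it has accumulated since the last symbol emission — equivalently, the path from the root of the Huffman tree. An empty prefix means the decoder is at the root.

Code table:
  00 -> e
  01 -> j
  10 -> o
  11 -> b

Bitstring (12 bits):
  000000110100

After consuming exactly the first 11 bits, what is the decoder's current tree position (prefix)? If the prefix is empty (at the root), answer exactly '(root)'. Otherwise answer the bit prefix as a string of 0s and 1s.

Bit 0: prefix='0' (no match yet)
Bit 1: prefix='00' -> emit 'e', reset
Bit 2: prefix='0' (no match yet)
Bit 3: prefix='00' -> emit 'e', reset
Bit 4: prefix='0' (no match yet)
Bit 5: prefix='00' -> emit 'e', reset
Bit 6: prefix='1' (no match yet)
Bit 7: prefix='11' -> emit 'b', reset
Bit 8: prefix='0' (no match yet)
Bit 9: prefix='01' -> emit 'j', reset
Bit 10: prefix='0' (no match yet)

Answer: 0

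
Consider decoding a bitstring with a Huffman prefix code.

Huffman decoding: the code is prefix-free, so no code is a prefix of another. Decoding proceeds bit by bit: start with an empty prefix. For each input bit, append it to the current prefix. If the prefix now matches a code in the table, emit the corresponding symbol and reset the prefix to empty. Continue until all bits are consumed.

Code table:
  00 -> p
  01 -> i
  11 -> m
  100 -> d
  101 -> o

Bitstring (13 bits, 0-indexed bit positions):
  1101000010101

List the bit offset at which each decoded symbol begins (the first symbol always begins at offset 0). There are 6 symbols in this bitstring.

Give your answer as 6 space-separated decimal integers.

Bit 0: prefix='1' (no match yet)
Bit 1: prefix='11' -> emit 'm', reset
Bit 2: prefix='0' (no match yet)
Bit 3: prefix='01' -> emit 'i', reset
Bit 4: prefix='0' (no match yet)
Bit 5: prefix='00' -> emit 'p', reset
Bit 6: prefix='0' (no match yet)
Bit 7: prefix='00' -> emit 'p', reset
Bit 8: prefix='1' (no match yet)
Bit 9: prefix='10' (no match yet)
Bit 10: prefix='101' -> emit 'o', reset
Bit 11: prefix='0' (no match yet)
Bit 12: prefix='01' -> emit 'i', reset

Answer: 0 2 4 6 8 11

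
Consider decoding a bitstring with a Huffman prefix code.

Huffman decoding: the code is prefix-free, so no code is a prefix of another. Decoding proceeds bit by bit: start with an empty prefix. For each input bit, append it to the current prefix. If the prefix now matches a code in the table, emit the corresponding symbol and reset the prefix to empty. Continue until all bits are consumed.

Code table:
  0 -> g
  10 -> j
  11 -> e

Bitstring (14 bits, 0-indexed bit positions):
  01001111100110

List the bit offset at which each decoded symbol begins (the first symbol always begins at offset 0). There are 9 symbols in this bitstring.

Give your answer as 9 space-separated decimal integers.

Answer: 0 1 3 4 6 8 10 11 13

Derivation:
Bit 0: prefix='0' -> emit 'g', reset
Bit 1: prefix='1' (no match yet)
Bit 2: prefix='10' -> emit 'j', reset
Bit 3: prefix='0' -> emit 'g', reset
Bit 4: prefix='1' (no match yet)
Bit 5: prefix='11' -> emit 'e', reset
Bit 6: prefix='1' (no match yet)
Bit 7: prefix='11' -> emit 'e', reset
Bit 8: prefix='1' (no match yet)
Bit 9: prefix='10' -> emit 'j', reset
Bit 10: prefix='0' -> emit 'g', reset
Bit 11: prefix='1' (no match yet)
Bit 12: prefix='11' -> emit 'e', reset
Bit 13: prefix='0' -> emit 'g', reset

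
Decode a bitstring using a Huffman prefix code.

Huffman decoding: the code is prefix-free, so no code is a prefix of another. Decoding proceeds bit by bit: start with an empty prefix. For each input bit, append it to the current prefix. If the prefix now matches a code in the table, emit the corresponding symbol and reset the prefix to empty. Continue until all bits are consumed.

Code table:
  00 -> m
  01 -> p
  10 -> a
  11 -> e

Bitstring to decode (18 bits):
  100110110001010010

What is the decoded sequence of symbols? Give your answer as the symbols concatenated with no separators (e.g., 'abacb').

Answer: apaemppma

Derivation:
Bit 0: prefix='1' (no match yet)
Bit 1: prefix='10' -> emit 'a', reset
Bit 2: prefix='0' (no match yet)
Bit 3: prefix='01' -> emit 'p', reset
Bit 4: prefix='1' (no match yet)
Bit 5: prefix='10' -> emit 'a', reset
Bit 6: prefix='1' (no match yet)
Bit 7: prefix='11' -> emit 'e', reset
Bit 8: prefix='0' (no match yet)
Bit 9: prefix='00' -> emit 'm', reset
Bit 10: prefix='0' (no match yet)
Bit 11: prefix='01' -> emit 'p', reset
Bit 12: prefix='0' (no match yet)
Bit 13: prefix='01' -> emit 'p', reset
Bit 14: prefix='0' (no match yet)
Bit 15: prefix='00' -> emit 'm', reset
Bit 16: prefix='1' (no match yet)
Bit 17: prefix='10' -> emit 'a', reset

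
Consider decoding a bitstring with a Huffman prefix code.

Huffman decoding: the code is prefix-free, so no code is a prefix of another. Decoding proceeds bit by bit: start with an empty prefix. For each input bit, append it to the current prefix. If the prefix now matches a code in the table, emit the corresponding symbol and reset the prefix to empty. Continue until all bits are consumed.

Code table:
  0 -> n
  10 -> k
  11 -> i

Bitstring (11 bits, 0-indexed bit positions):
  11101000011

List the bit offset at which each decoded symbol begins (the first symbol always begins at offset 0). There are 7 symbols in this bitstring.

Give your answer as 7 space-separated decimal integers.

Answer: 0 2 4 6 7 8 9

Derivation:
Bit 0: prefix='1' (no match yet)
Bit 1: prefix='11' -> emit 'i', reset
Bit 2: prefix='1' (no match yet)
Bit 3: prefix='10' -> emit 'k', reset
Bit 4: prefix='1' (no match yet)
Bit 5: prefix='10' -> emit 'k', reset
Bit 6: prefix='0' -> emit 'n', reset
Bit 7: prefix='0' -> emit 'n', reset
Bit 8: prefix='0' -> emit 'n', reset
Bit 9: prefix='1' (no match yet)
Bit 10: prefix='11' -> emit 'i', reset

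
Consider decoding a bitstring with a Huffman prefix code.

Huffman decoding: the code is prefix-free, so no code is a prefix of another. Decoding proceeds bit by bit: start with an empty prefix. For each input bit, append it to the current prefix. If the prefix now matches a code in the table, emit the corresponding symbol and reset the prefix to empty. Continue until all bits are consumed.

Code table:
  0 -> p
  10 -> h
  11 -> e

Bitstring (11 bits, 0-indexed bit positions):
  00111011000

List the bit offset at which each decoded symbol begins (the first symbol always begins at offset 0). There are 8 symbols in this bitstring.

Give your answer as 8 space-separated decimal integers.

Bit 0: prefix='0' -> emit 'p', reset
Bit 1: prefix='0' -> emit 'p', reset
Bit 2: prefix='1' (no match yet)
Bit 3: prefix='11' -> emit 'e', reset
Bit 4: prefix='1' (no match yet)
Bit 5: prefix='10' -> emit 'h', reset
Bit 6: prefix='1' (no match yet)
Bit 7: prefix='11' -> emit 'e', reset
Bit 8: prefix='0' -> emit 'p', reset
Bit 9: prefix='0' -> emit 'p', reset
Bit 10: prefix='0' -> emit 'p', reset

Answer: 0 1 2 4 6 8 9 10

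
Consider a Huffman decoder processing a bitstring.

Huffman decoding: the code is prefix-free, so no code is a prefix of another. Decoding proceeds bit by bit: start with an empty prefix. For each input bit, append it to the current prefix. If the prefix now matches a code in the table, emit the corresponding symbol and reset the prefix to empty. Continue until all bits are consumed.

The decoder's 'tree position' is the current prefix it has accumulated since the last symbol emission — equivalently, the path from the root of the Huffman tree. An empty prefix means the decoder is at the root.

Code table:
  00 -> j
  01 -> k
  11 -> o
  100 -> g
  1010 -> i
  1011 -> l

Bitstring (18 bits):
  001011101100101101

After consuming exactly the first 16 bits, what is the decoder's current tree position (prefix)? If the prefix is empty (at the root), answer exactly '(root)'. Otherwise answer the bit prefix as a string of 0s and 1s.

Bit 0: prefix='0' (no match yet)
Bit 1: prefix='00' -> emit 'j', reset
Bit 2: prefix='1' (no match yet)
Bit 3: prefix='10' (no match yet)
Bit 4: prefix='101' (no match yet)
Bit 5: prefix='1011' -> emit 'l', reset
Bit 6: prefix='1' (no match yet)
Bit 7: prefix='10' (no match yet)
Bit 8: prefix='101' (no match yet)
Bit 9: prefix='1011' -> emit 'l', reset
Bit 10: prefix='0' (no match yet)
Bit 11: prefix='00' -> emit 'j', reset
Bit 12: prefix='1' (no match yet)
Bit 13: prefix='10' (no match yet)
Bit 14: prefix='101' (no match yet)
Bit 15: prefix='1011' -> emit 'l', reset

Answer: (root)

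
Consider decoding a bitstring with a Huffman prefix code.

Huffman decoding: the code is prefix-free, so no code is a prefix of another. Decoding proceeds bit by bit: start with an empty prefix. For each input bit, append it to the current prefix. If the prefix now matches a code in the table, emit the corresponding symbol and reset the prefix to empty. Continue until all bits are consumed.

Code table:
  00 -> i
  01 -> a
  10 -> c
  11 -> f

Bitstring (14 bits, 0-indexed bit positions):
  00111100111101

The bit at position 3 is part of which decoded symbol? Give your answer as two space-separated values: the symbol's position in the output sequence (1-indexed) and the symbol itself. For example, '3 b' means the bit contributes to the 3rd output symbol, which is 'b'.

Bit 0: prefix='0' (no match yet)
Bit 1: prefix='00' -> emit 'i', reset
Bit 2: prefix='1' (no match yet)
Bit 3: prefix='11' -> emit 'f', reset
Bit 4: prefix='1' (no match yet)
Bit 5: prefix='11' -> emit 'f', reset
Bit 6: prefix='0' (no match yet)
Bit 7: prefix='00' -> emit 'i', reset

Answer: 2 f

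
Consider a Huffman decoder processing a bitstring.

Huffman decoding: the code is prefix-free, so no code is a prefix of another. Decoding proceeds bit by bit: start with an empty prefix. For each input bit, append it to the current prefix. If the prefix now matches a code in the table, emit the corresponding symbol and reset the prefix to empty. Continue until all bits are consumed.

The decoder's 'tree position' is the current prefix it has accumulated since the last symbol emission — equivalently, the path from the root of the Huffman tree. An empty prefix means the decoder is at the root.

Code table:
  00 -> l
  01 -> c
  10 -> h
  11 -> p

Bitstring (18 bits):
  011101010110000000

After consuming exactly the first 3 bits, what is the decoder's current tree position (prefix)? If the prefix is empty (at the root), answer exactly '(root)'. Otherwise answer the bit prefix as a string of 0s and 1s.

Answer: 1

Derivation:
Bit 0: prefix='0' (no match yet)
Bit 1: prefix='01' -> emit 'c', reset
Bit 2: prefix='1' (no match yet)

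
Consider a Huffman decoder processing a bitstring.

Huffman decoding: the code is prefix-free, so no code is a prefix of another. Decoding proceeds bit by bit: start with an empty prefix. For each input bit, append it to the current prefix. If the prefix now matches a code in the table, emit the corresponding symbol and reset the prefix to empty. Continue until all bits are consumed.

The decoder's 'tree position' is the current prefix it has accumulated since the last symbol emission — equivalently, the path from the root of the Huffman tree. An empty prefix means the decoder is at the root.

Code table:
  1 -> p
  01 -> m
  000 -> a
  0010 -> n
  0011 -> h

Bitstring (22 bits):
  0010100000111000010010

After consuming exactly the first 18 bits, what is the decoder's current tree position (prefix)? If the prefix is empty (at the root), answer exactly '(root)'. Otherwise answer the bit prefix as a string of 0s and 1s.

Bit 0: prefix='0' (no match yet)
Bit 1: prefix='00' (no match yet)
Bit 2: prefix='001' (no match yet)
Bit 3: prefix='0010' -> emit 'n', reset
Bit 4: prefix='1' -> emit 'p', reset
Bit 5: prefix='0' (no match yet)
Bit 6: prefix='00' (no match yet)
Bit 7: prefix='000' -> emit 'a', reset
Bit 8: prefix='0' (no match yet)
Bit 9: prefix='00' (no match yet)
Bit 10: prefix='001' (no match yet)
Bit 11: prefix='0011' -> emit 'h', reset
Bit 12: prefix='1' -> emit 'p', reset
Bit 13: prefix='0' (no match yet)
Bit 14: prefix='00' (no match yet)
Bit 15: prefix='000' -> emit 'a', reset
Bit 16: prefix='0' (no match yet)
Bit 17: prefix='01' -> emit 'm', reset

Answer: (root)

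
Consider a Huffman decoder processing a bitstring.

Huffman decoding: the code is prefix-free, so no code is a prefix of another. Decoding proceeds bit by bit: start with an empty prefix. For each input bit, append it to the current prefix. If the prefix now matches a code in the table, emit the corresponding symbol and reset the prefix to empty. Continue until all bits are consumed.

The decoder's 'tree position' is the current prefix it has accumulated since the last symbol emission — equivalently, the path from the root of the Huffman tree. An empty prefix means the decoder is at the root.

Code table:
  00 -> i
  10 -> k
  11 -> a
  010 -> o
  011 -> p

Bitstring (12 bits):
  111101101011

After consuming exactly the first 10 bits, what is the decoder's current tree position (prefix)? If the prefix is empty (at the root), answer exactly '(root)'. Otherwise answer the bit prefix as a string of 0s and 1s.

Answer: (root)

Derivation:
Bit 0: prefix='1' (no match yet)
Bit 1: prefix='11' -> emit 'a', reset
Bit 2: prefix='1' (no match yet)
Bit 3: prefix='11' -> emit 'a', reset
Bit 4: prefix='0' (no match yet)
Bit 5: prefix='01' (no match yet)
Bit 6: prefix='011' -> emit 'p', reset
Bit 7: prefix='0' (no match yet)
Bit 8: prefix='01' (no match yet)
Bit 9: prefix='010' -> emit 'o', reset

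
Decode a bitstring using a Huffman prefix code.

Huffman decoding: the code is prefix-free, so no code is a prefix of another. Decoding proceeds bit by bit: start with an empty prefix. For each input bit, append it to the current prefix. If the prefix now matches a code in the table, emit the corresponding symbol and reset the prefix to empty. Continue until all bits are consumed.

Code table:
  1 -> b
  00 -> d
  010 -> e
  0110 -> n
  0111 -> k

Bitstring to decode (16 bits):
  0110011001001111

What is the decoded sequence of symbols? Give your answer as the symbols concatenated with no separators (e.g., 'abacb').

Bit 0: prefix='0' (no match yet)
Bit 1: prefix='01' (no match yet)
Bit 2: prefix='011' (no match yet)
Bit 3: prefix='0110' -> emit 'n', reset
Bit 4: prefix='0' (no match yet)
Bit 5: prefix='01' (no match yet)
Bit 6: prefix='011' (no match yet)
Bit 7: prefix='0110' -> emit 'n', reset
Bit 8: prefix='0' (no match yet)
Bit 9: prefix='01' (no match yet)
Bit 10: prefix='010' -> emit 'e', reset
Bit 11: prefix='0' (no match yet)
Bit 12: prefix='01' (no match yet)
Bit 13: prefix='011' (no match yet)
Bit 14: prefix='0111' -> emit 'k', reset
Bit 15: prefix='1' -> emit 'b', reset

Answer: nnekb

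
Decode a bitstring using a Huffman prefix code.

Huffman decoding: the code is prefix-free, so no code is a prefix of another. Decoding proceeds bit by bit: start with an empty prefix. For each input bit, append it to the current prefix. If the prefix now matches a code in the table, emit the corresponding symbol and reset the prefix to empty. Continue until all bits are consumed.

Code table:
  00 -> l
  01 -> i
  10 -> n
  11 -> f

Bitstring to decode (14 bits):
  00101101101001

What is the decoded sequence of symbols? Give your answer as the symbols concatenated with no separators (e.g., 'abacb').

Bit 0: prefix='0' (no match yet)
Bit 1: prefix='00' -> emit 'l', reset
Bit 2: prefix='1' (no match yet)
Bit 3: prefix='10' -> emit 'n', reset
Bit 4: prefix='1' (no match yet)
Bit 5: prefix='11' -> emit 'f', reset
Bit 6: prefix='0' (no match yet)
Bit 7: prefix='01' -> emit 'i', reset
Bit 8: prefix='1' (no match yet)
Bit 9: prefix='10' -> emit 'n', reset
Bit 10: prefix='1' (no match yet)
Bit 11: prefix='10' -> emit 'n', reset
Bit 12: prefix='0' (no match yet)
Bit 13: prefix='01' -> emit 'i', reset

Answer: lnfinni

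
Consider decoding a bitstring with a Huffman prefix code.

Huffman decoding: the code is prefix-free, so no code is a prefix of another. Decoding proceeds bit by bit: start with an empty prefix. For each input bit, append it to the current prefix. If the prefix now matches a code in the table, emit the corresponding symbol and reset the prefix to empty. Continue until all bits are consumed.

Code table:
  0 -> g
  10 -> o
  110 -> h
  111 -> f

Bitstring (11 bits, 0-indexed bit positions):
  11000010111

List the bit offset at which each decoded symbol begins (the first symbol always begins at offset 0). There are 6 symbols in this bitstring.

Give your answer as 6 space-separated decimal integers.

Answer: 0 3 4 5 6 8

Derivation:
Bit 0: prefix='1' (no match yet)
Bit 1: prefix='11' (no match yet)
Bit 2: prefix='110' -> emit 'h', reset
Bit 3: prefix='0' -> emit 'g', reset
Bit 4: prefix='0' -> emit 'g', reset
Bit 5: prefix='0' -> emit 'g', reset
Bit 6: prefix='1' (no match yet)
Bit 7: prefix='10' -> emit 'o', reset
Bit 8: prefix='1' (no match yet)
Bit 9: prefix='11' (no match yet)
Bit 10: prefix='111' -> emit 'f', reset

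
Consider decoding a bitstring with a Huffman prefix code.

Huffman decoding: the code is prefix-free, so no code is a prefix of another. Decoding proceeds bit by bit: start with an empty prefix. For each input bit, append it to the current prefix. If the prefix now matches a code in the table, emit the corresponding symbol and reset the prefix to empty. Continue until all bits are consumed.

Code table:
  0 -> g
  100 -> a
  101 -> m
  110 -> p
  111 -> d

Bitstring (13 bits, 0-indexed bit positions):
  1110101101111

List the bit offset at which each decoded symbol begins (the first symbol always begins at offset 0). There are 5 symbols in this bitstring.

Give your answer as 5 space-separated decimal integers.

Answer: 0 3 4 7 10

Derivation:
Bit 0: prefix='1' (no match yet)
Bit 1: prefix='11' (no match yet)
Bit 2: prefix='111' -> emit 'd', reset
Bit 3: prefix='0' -> emit 'g', reset
Bit 4: prefix='1' (no match yet)
Bit 5: prefix='10' (no match yet)
Bit 6: prefix='101' -> emit 'm', reset
Bit 7: prefix='1' (no match yet)
Bit 8: prefix='10' (no match yet)
Bit 9: prefix='101' -> emit 'm', reset
Bit 10: prefix='1' (no match yet)
Bit 11: prefix='11' (no match yet)
Bit 12: prefix='111' -> emit 'd', reset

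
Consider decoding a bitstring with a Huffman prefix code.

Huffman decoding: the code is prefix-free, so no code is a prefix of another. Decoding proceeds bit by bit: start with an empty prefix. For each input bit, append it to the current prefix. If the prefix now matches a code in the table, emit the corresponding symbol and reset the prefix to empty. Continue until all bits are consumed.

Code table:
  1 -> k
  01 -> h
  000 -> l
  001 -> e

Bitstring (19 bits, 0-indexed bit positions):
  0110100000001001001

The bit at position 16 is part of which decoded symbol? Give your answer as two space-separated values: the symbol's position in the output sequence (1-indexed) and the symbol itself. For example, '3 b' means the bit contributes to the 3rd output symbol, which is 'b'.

Answer: 8 e

Derivation:
Bit 0: prefix='0' (no match yet)
Bit 1: prefix='01' -> emit 'h', reset
Bit 2: prefix='1' -> emit 'k', reset
Bit 3: prefix='0' (no match yet)
Bit 4: prefix='01' -> emit 'h', reset
Bit 5: prefix='0' (no match yet)
Bit 6: prefix='00' (no match yet)
Bit 7: prefix='000' -> emit 'l', reset
Bit 8: prefix='0' (no match yet)
Bit 9: prefix='00' (no match yet)
Bit 10: prefix='000' -> emit 'l', reset
Bit 11: prefix='0' (no match yet)
Bit 12: prefix='01' -> emit 'h', reset
Bit 13: prefix='0' (no match yet)
Bit 14: prefix='00' (no match yet)
Bit 15: prefix='001' -> emit 'e', reset
Bit 16: prefix='0' (no match yet)
Bit 17: prefix='00' (no match yet)
Bit 18: prefix='001' -> emit 'e', reset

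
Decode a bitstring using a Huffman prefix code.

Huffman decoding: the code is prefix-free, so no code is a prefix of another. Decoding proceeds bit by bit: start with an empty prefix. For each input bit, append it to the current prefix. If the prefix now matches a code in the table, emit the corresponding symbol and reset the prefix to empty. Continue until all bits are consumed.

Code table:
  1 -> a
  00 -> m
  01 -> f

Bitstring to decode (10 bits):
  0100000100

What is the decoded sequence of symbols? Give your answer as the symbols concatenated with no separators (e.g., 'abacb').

Answer: fmmfm

Derivation:
Bit 0: prefix='0' (no match yet)
Bit 1: prefix='01' -> emit 'f', reset
Bit 2: prefix='0' (no match yet)
Bit 3: prefix='00' -> emit 'm', reset
Bit 4: prefix='0' (no match yet)
Bit 5: prefix='00' -> emit 'm', reset
Bit 6: prefix='0' (no match yet)
Bit 7: prefix='01' -> emit 'f', reset
Bit 8: prefix='0' (no match yet)
Bit 9: prefix='00' -> emit 'm', reset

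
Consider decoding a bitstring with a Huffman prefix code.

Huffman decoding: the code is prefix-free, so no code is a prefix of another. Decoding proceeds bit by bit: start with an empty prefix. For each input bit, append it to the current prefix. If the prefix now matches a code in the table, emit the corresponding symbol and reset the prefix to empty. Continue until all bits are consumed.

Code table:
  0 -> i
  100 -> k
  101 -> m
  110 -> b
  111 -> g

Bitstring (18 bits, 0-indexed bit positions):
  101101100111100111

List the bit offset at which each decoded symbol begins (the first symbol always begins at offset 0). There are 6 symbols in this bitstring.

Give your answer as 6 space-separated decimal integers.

Bit 0: prefix='1' (no match yet)
Bit 1: prefix='10' (no match yet)
Bit 2: prefix='101' -> emit 'm', reset
Bit 3: prefix='1' (no match yet)
Bit 4: prefix='10' (no match yet)
Bit 5: prefix='101' -> emit 'm', reset
Bit 6: prefix='1' (no match yet)
Bit 7: prefix='10' (no match yet)
Bit 8: prefix='100' -> emit 'k', reset
Bit 9: prefix='1' (no match yet)
Bit 10: prefix='11' (no match yet)
Bit 11: prefix='111' -> emit 'g', reset
Bit 12: prefix='1' (no match yet)
Bit 13: prefix='10' (no match yet)
Bit 14: prefix='100' -> emit 'k', reset
Bit 15: prefix='1' (no match yet)
Bit 16: prefix='11' (no match yet)
Bit 17: prefix='111' -> emit 'g', reset

Answer: 0 3 6 9 12 15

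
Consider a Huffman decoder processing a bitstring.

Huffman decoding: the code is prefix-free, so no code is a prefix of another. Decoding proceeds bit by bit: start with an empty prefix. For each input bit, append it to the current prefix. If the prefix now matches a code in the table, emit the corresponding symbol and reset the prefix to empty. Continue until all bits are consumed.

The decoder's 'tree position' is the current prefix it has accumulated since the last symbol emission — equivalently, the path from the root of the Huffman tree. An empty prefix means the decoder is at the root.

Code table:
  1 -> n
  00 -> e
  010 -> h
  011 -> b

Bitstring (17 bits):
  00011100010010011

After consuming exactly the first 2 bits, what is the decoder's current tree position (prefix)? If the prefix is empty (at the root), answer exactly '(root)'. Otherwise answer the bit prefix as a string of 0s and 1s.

Bit 0: prefix='0' (no match yet)
Bit 1: prefix='00' -> emit 'e', reset

Answer: (root)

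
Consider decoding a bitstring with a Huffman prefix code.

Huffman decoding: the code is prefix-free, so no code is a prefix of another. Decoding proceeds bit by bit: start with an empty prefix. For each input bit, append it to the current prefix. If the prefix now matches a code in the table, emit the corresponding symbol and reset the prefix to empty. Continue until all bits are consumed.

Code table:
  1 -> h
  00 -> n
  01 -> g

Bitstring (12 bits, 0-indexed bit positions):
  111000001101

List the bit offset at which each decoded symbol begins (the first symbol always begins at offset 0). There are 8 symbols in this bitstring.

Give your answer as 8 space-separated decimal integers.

Answer: 0 1 2 3 5 7 9 10

Derivation:
Bit 0: prefix='1' -> emit 'h', reset
Bit 1: prefix='1' -> emit 'h', reset
Bit 2: prefix='1' -> emit 'h', reset
Bit 3: prefix='0' (no match yet)
Bit 4: prefix='00' -> emit 'n', reset
Bit 5: prefix='0' (no match yet)
Bit 6: prefix='00' -> emit 'n', reset
Bit 7: prefix='0' (no match yet)
Bit 8: prefix='01' -> emit 'g', reset
Bit 9: prefix='1' -> emit 'h', reset
Bit 10: prefix='0' (no match yet)
Bit 11: prefix='01' -> emit 'g', reset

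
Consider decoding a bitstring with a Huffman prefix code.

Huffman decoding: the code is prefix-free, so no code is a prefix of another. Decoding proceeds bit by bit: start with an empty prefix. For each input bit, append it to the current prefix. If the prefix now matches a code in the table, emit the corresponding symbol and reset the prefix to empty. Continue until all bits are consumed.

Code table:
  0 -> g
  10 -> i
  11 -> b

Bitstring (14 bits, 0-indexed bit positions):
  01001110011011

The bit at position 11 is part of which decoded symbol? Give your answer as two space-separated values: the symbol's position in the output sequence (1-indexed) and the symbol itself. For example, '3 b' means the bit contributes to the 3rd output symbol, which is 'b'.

Bit 0: prefix='0' -> emit 'g', reset
Bit 1: prefix='1' (no match yet)
Bit 2: prefix='10' -> emit 'i', reset
Bit 3: prefix='0' -> emit 'g', reset
Bit 4: prefix='1' (no match yet)
Bit 5: prefix='11' -> emit 'b', reset
Bit 6: prefix='1' (no match yet)
Bit 7: prefix='10' -> emit 'i', reset
Bit 8: prefix='0' -> emit 'g', reset
Bit 9: prefix='1' (no match yet)
Bit 10: prefix='11' -> emit 'b', reset
Bit 11: prefix='0' -> emit 'g', reset
Bit 12: prefix='1' (no match yet)
Bit 13: prefix='11' -> emit 'b', reset

Answer: 8 g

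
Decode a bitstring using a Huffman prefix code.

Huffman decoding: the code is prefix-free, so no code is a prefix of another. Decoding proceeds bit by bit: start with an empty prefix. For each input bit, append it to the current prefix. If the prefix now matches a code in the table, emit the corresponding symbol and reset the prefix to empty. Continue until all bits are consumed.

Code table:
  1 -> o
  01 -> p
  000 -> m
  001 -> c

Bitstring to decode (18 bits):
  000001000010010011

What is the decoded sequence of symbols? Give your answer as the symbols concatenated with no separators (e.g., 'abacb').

Answer: mcmpcco

Derivation:
Bit 0: prefix='0' (no match yet)
Bit 1: prefix='00' (no match yet)
Bit 2: prefix='000' -> emit 'm', reset
Bit 3: prefix='0' (no match yet)
Bit 4: prefix='00' (no match yet)
Bit 5: prefix='001' -> emit 'c', reset
Bit 6: prefix='0' (no match yet)
Bit 7: prefix='00' (no match yet)
Bit 8: prefix='000' -> emit 'm', reset
Bit 9: prefix='0' (no match yet)
Bit 10: prefix='01' -> emit 'p', reset
Bit 11: prefix='0' (no match yet)
Bit 12: prefix='00' (no match yet)
Bit 13: prefix='001' -> emit 'c', reset
Bit 14: prefix='0' (no match yet)
Bit 15: prefix='00' (no match yet)
Bit 16: prefix='001' -> emit 'c', reset
Bit 17: prefix='1' -> emit 'o', reset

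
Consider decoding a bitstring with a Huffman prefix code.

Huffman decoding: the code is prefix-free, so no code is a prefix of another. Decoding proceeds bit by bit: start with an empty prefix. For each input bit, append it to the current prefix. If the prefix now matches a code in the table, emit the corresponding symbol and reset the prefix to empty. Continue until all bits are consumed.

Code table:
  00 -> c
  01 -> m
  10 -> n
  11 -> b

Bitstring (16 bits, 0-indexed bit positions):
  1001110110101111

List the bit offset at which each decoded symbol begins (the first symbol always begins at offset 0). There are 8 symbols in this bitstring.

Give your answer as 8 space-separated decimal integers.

Answer: 0 2 4 6 8 10 12 14

Derivation:
Bit 0: prefix='1' (no match yet)
Bit 1: prefix='10' -> emit 'n', reset
Bit 2: prefix='0' (no match yet)
Bit 3: prefix='01' -> emit 'm', reset
Bit 4: prefix='1' (no match yet)
Bit 5: prefix='11' -> emit 'b', reset
Bit 6: prefix='0' (no match yet)
Bit 7: prefix='01' -> emit 'm', reset
Bit 8: prefix='1' (no match yet)
Bit 9: prefix='10' -> emit 'n', reset
Bit 10: prefix='1' (no match yet)
Bit 11: prefix='10' -> emit 'n', reset
Bit 12: prefix='1' (no match yet)
Bit 13: prefix='11' -> emit 'b', reset
Bit 14: prefix='1' (no match yet)
Bit 15: prefix='11' -> emit 'b', reset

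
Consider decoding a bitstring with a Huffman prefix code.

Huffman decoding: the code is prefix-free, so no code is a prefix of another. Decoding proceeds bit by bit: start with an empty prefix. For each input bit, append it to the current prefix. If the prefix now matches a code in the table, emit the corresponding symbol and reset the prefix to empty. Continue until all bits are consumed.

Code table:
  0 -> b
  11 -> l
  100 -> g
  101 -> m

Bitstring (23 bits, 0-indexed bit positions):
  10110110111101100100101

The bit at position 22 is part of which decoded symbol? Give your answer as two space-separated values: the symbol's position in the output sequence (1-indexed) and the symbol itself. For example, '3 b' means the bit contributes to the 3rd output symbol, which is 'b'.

Answer: 8 m

Derivation:
Bit 0: prefix='1' (no match yet)
Bit 1: prefix='10' (no match yet)
Bit 2: prefix='101' -> emit 'm', reset
Bit 3: prefix='1' (no match yet)
Bit 4: prefix='10' (no match yet)
Bit 5: prefix='101' -> emit 'm', reset
Bit 6: prefix='1' (no match yet)
Bit 7: prefix='10' (no match yet)
Bit 8: prefix='101' -> emit 'm', reset
Bit 9: prefix='1' (no match yet)
Bit 10: prefix='11' -> emit 'l', reset
Bit 11: prefix='1' (no match yet)
Bit 12: prefix='10' (no match yet)
Bit 13: prefix='101' -> emit 'm', reset
Bit 14: prefix='1' (no match yet)
Bit 15: prefix='10' (no match yet)
Bit 16: prefix='100' -> emit 'g', reset
Bit 17: prefix='1' (no match yet)
Bit 18: prefix='10' (no match yet)
Bit 19: prefix='100' -> emit 'g', reset
Bit 20: prefix='1' (no match yet)
Bit 21: prefix='10' (no match yet)
Bit 22: prefix='101' -> emit 'm', reset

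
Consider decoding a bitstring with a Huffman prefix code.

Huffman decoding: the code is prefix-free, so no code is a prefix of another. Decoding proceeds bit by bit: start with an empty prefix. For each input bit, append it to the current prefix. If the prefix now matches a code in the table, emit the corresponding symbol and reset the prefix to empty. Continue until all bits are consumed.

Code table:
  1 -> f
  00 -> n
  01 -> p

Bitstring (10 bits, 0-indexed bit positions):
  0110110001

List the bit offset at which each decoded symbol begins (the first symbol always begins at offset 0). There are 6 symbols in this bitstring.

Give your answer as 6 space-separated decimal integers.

Bit 0: prefix='0' (no match yet)
Bit 1: prefix='01' -> emit 'p', reset
Bit 2: prefix='1' -> emit 'f', reset
Bit 3: prefix='0' (no match yet)
Bit 4: prefix='01' -> emit 'p', reset
Bit 5: prefix='1' -> emit 'f', reset
Bit 6: prefix='0' (no match yet)
Bit 7: prefix='00' -> emit 'n', reset
Bit 8: prefix='0' (no match yet)
Bit 9: prefix='01' -> emit 'p', reset

Answer: 0 2 3 5 6 8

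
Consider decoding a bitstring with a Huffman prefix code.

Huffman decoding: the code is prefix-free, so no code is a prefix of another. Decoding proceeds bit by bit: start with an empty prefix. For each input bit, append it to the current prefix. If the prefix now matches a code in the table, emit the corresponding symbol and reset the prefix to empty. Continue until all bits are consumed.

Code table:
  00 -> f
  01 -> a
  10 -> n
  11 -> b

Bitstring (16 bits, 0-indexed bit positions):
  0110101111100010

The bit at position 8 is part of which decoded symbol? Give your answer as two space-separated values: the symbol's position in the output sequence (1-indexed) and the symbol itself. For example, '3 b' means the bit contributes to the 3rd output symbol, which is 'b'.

Answer: 5 b

Derivation:
Bit 0: prefix='0' (no match yet)
Bit 1: prefix='01' -> emit 'a', reset
Bit 2: prefix='1' (no match yet)
Bit 3: prefix='10' -> emit 'n', reset
Bit 4: prefix='1' (no match yet)
Bit 5: prefix='10' -> emit 'n', reset
Bit 6: prefix='1' (no match yet)
Bit 7: prefix='11' -> emit 'b', reset
Bit 8: prefix='1' (no match yet)
Bit 9: prefix='11' -> emit 'b', reset
Bit 10: prefix='1' (no match yet)
Bit 11: prefix='10' -> emit 'n', reset
Bit 12: prefix='0' (no match yet)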